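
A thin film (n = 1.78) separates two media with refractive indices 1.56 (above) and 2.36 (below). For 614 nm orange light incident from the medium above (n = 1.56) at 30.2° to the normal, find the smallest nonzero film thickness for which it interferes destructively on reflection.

96.1 nm

Top surface (1.56 → 1.78): reflection off a higher-index medium gives a half-wave phase shift.
Bottom surface (1.78 → 2.36): reflection off a higher-index medium gives a half-wave phase shift.
Zero or two π shifts → no net half-wave offset.
So the condition for destructive reflection is 2 n t cos θ_r = (m + ½) λ.
Snell's law: 1.56 sin 30.2° = 1.78 sin θ_r → sin θ_r = 0.441, cos θ_r = 0.898.
Minimum at m = 0: t = λ / (4 n cos θ_r) = 614 / (4 × 1.78 × 0.898) = 96.1 nm.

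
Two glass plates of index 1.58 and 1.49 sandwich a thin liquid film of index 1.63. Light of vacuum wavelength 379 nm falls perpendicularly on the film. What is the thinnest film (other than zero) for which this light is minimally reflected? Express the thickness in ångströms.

1163 Å

Top surface (1.58 → 1.63): reflection off a higher-index medium gives a half-wave phase shift.
Ray reflecting at the bottom interface goes from n = 1.63 toward n = 1.49: no phase shift.
Net: one phase inversion between the two reflected rays.
For minimum reflection here: 2 n t = m λ.
Minimum nonzero at m = 1: t = λ / (2 n) = 379 / (2 × 1.63) = 116 nm.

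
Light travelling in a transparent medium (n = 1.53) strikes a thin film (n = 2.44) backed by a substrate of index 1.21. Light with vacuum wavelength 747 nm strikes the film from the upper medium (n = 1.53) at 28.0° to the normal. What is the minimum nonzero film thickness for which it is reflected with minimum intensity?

At the upper boundary (n = 1.53 to n = 2.44) the reflected ray undergoes a half-wave phase shift.
At the lower boundary (n = 2.44 to n = 1.21) the reflected ray undergoes no phase shift.
Net: one phase inversion between the two reflected rays.
For dark reflection here: 2 n t cos θ_r = m λ.
Snell's law: 1.53 sin 28.0° = 2.44 sin θ_r → sin θ_r = 0.294, cos θ_r = 0.956.
Minimum nonzero at m = 1: t = λ / (2 n cos θ_r) = 747 / (2 × 2.44 × 0.956) = 160 nm.

160 nm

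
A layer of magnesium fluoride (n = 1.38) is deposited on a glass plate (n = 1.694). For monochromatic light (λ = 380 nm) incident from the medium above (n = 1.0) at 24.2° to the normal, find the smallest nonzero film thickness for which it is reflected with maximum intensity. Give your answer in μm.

0.144 μm

At the upper boundary (n = 1.0 to n = 1.38) the reflected ray undergoes a half-wave phase shift.
At the lower boundary (n = 1.38 to n = 1.694) the reflected ray undergoes a half-wave phase shift.
Zero or two π shifts → no net half-wave offset.
With no net inversion, constructive interference in reflection requires 2 n t cos θ_r = m λ.
Snell's law: 1.0 sin 24.2° = 1.38 sin θ_r → sin θ_r = 0.297, cos θ_r = 0.955.
Minimum nonzero at m = 1: t = λ / (2 n cos θ_r) = 380 / (2 × 1.38 × 0.955) = 144 nm.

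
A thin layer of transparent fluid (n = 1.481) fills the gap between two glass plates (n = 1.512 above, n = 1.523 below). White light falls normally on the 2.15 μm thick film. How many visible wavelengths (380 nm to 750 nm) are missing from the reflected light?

8

Top surface (1.512 → 1.481): reflection off a lower-index medium gives no phase shift.
At the lower boundary (n = 1.481 to n = 1.523) the reflected ray undergoes a half-wave phase shift.
The two reflections differ by half a wavelength.
For dark reflection here: 2 n t = m λ.
λ = 2 n t / m = 6368 / m nm.
m=8: 796 nm (IR); m=9: 708 nm (visible); m=10: 637 nm (visible); m=11: 579 nm (visible); m=12: 531 nm (visible); m=13: 490 nm (visible); m=14: 455 nm (visible); m=15: 425 nm (visible); m=16: 398 nm (visible); m=17: 375 nm (UV).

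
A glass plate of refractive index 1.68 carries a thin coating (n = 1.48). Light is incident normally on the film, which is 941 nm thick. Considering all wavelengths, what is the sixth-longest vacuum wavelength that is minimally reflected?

506 nm

At the upper boundary (n = 1.0 to n = 1.48) the reflected ray undergoes a half-wave phase shift.
At the lower boundary (n = 1.48 to n = 1.68) the reflected ray undergoes a half-wave phase shift.
Zero or two π shifts → no net half-wave offset.
For weak reflection here: 2 n t = (m + ½) λ.
λ = 2 n t / (m + ½). The sixth-longest wavelength is m = 5: λ = 2 × 1.48 × 941 / 5.50 = 506 nm.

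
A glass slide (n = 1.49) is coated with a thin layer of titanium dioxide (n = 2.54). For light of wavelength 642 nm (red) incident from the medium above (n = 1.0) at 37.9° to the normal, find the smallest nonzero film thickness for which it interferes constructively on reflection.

Ray reflecting at the top interface goes from n = 1.0 toward n = 2.54: a half-wave phase shift.
Bottom surface (2.54 → 1.49): reflection off a lower-index medium gives no phase shift.
Net: one phase inversion between the two reflected rays.
So the condition for constructive reflection is 2 n t cos θ_r = (m + ½) λ.
Snell's law: 1.0 sin 37.9° = 2.54 sin θ_r → sin θ_r = 0.242, cos θ_r = 0.970.
Minimum at m = 0: t = λ / (4 n cos θ_r) = 642 / (4 × 2.54 × 0.970) = 65.1 nm.

65.1 nm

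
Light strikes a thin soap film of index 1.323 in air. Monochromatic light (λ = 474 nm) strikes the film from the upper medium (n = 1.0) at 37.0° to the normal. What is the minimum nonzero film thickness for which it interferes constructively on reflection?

Top surface (1.0 → 1.323): reflection off a higher-index medium gives a half-wave phase shift.
Ray reflecting at the bottom interface goes from n = 1.323 toward n = 1.0: no phase shift.
The two reflections differ by half a wavelength.
For strong reflection here: 2 n t cos θ_r = (m + ½) λ.
Snell's law: 1.0 sin 37.0° = 1.323 sin θ_r → sin θ_r = 0.455, cos θ_r = 0.891.
Minimum at m = 0: t = λ / (4 n cos θ_r) = 474 / (4 × 1.323 × 0.891) = 101 nm.

101 nm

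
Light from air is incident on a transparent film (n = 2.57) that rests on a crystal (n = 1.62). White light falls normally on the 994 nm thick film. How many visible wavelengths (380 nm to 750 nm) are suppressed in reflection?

Top surface (1.0 → 2.57): reflection off a higher-index medium gives a half-wave phase shift.
Ray reflecting at the bottom interface goes from n = 2.57 toward n = 1.62: no phase shift.
The two reflections differ by half a wavelength.
With one net inversion, destructive interference in reflection requires 2 n t = m λ.
λ = 2 n t / m = 5109 / m nm.
m=6: 852 nm (IR); m=7: 730 nm (visible); m=8: 639 nm (visible); m=9: 568 nm (visible); m=10: 511 nm (visible); m=11: 464 nm (visible); m=12: 426 nm (visible); m=13: 393 nm (visible); m=14: 365 nm (UV).

7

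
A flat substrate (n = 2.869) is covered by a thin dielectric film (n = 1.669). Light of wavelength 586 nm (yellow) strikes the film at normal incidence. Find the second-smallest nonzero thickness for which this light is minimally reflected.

263 nm

At the upper boundary (n = 1.0 to n = 1.669) the reflected ray undergoes a half-wave phase shift.
At the lower boundary (n = 1.669 to n = 2.869) the reflected ray undergoes a half-wave phase shift.
Net: no relative phase inversion (both shifts match).
For minimum reflection here: 2 n t = (m + ½) λ.
The second-smallest nonzero thickness corresponds to m = 1: t = (m + ½) λ / (2 n) = 1.50 × 586 / (2 × 1.669) = 263 nm.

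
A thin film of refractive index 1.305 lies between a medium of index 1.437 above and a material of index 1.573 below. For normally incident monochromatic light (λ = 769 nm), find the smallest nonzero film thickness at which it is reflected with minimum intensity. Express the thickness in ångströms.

At the upper boundary (n = 1.437 to n = 1.305) the reflected ray undergoes no phase shift.
At the lower boundary (n = 1.305 to n = 1.573) the reflected ray undergoes a half-wave phase shift.
Exactly one π shift → a net half-wave offset.
With one net inversion, destructive interference in reflection requires 2 n t = m λ.
Minimum nonzero at m = 1: t = λ / (2 n) = 769 / (2 × 1.305) = 295 nm.

2946 Å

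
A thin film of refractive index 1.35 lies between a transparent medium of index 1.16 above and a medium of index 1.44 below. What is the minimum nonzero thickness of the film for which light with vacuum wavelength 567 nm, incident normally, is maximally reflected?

210 nm

Ray reflecting at the top interface goes from n = 1.16 toward n = 1.35: a half-wave phase shift.
Bottom surface (1.35 → 1.44): reflection off a higher-index medium gives a half-wave phase shift.
The two reflections carry the same phase change, so no net offset.
So the condition for constructive reflection is 2 n t = m λ.
Minimum nonzero at m = 1: t = λ / (2 n) = 567 / (2 × 1.35) = 210 nm.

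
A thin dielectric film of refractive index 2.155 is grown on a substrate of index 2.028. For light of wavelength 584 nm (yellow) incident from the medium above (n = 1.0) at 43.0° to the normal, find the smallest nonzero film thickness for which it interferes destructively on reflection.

143 nm

At the upper boundary (n = 1.0 to n = 2.155) the reflected ray undergoes a half-wave phase shift.
At the lower boundary (n = 2.155 to n = 2.028) the reflected ray undergoes no phase shift.
The two reflections differ by half a wavelength.
For dark reflection here: 2 n t cos θ_r = m λ.
Snell's law: 1.0 sin 43.0° = 2.155 sin θ_r → sin θ_r = 0.316, cos θ_r = 0.949.
Minimum nonzero at m = 1: t = λ / (2 n cos θ_r) = 584 / (2 × 2.155 × 0.949) = 143 nm.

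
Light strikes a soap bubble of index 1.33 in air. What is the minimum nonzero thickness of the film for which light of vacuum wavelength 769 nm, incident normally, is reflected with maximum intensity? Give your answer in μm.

0.145 μm

Ray reflecting at the top interface goes from n = 1.0 toward n = 1.33: a half-wave phase shift.
At the lower boundary (n = 1.33 to n = 1.0) the reflected ray undergoes no phase shift.
Net: one phase inversion between the two reflected rays.
So the condition for constructive reflection is 2 n t = (m + ½) λ.
Minimum at m = 0: t = λ / (4 n) = 769 / (4 × 1.33) = 145 nm.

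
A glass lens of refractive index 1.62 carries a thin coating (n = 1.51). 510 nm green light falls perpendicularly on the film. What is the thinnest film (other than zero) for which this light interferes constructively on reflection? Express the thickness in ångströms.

Ray reflecting at the top interface goes from n = 1.0 toward n = 1.51: a half-wave phase shift.
At the lower boundary (n = 1.51 to n = 1.62) the reflected ray undergoes a half-wave phase shift.
Net: no relative phase inversion (both shifts match).
So the condition for constructive reflection is 2 n t = m λ.
Minimum nonzero at m = 1: t = λ / (2 n) = 510 / (2 × 1.51) = 169 nm.

1689 Å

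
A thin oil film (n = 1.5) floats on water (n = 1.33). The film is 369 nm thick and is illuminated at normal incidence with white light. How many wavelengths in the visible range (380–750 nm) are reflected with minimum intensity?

1

At the upper boundary (n = 1.0 to n = 1.5) the reflected ray undergoes a half-wave phase shift.
Bottom surface (1.5 → 1.33): reflection off a lower-index medium gives no phase shift.
Exactly one π shift → a net half-wave offset.
So the condition for destructive reflection is 2 n t = m λ.
λ = 2 n t / m = 1107 / m nm.
m=1: 1107 nm (IR); m=2: 554 nm (visible); m=3: 369 nm (UV).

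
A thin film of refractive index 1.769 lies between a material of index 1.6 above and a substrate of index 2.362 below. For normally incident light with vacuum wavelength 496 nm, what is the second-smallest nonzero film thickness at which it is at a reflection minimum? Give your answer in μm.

Top surface (1.6 → 1.769): reflection off a higher-index medium gives a half-wave phase shift.
Bottom surface (1.769 → 2.362): reflection off a higher-index medium gives a half-wave phase shift.
The two reflections carry the same phase change, so no net offset.
With no net inversion, destructive interference in reflection requires 2 n t = (m + ½) λ.
The second-smallest nonzero thickness corresponds to m = 1: t = (m + ½) λ / (2 n) = 1.50 × 496 / (2 × 1.769) = 210 nm.

0.210 μm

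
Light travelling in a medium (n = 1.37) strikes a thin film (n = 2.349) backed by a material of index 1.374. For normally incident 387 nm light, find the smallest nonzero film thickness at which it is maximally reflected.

Top surface (1.37 → 2.349): reflection off a higher-index medium gives a half-wave phase shift.
Ray reflecting at the bottom interface goes from n = 2.349 toward n = 1.374: no phase shift.
Exactly one π shift → a net half-wave offset.
With one net inversion, constructive interference in reflection requires 2 n t = (m + ½) λ.
Minimum at m = 0: t = λ / (4 n) = 387 / (4 × 2.349) = 41.2 nm.

41.2 nm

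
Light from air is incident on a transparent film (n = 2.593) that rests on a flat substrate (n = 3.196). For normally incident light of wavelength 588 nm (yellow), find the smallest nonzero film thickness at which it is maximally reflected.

Ray reflecting at the top interface goes from n = 1.0 toward n = 2.593: a half-wave phase shift.
Bottom surface (2.593 → 3.196): reflection off a higher-index medium gives a half-wave phase shift.
The two reflections carry the same phase change, so no net offset.
With no net inversion, constructive interference in reflection requires 2 n t = m λ.
Minimum nonzero at m = 1: t = λ / (2 n) = 588 / (2 × 2.593) = 113 nm.

113 nm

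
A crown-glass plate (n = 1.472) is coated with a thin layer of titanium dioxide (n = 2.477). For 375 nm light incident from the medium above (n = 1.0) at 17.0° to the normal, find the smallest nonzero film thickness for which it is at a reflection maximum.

38.1 nm

At the upper boundary (n = 1.0 to n = 2.477) the reflected ray undergoes a half-wave phase shift.
At the lower boundary (n = 2.477 to n = 1.472) the reflected ray undergoes no phase shift.
The two reflections differ by half a wavelength.
So the condition for constructive reflection is 2 n t cos θ_r = (m + ½) λ.
Snell's law: 1.0 sin 17.0° = 2.477 sin θ_r → sin θ_r = 0.118, cos θ_r = 0.993.
Minimum at m = 0: t = λ / (4 n cos θ_r) = 375 / (4 × 2.477 × 0.993) = 38.1 nm.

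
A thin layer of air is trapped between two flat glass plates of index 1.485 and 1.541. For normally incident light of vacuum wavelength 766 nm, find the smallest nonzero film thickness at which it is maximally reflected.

192 nm

Top surface (1.485 → 1.0): reflection off a lower-index medium gives no phase shift.
At the lower boundary (n = 1.0 to n = 1.541) the reflected ray undergoes a half-wave phase shift.
Net: one phase inversion between the two reflected rays.
For bright reflection here: 2 n t = (m + ½) λ.
Minimum at m = 0: t = λ / (4 n) = 766 / (4 × 1.0) = 192 nm.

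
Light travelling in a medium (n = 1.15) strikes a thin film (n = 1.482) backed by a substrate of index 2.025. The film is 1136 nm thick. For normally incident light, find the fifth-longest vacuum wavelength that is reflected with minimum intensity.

748 nm

Top surface (1.15 → 1.482): reflection off a higher-index medium gives a half-wave phase shift.
Ray reflecting at the bottom interface goes from n = 1.482 toward n = 2.025: a half-wave phase shift.
Zero or two π shifts → no net half-wave offset.
For weak reflection here: 2 n t = (m + ½) λ.
λ = 2 n t / (m + ½). The fifth-longest wavelength is m = 4: λ = 2 × 1.482 × 1136 / 4.50 = 748 nm.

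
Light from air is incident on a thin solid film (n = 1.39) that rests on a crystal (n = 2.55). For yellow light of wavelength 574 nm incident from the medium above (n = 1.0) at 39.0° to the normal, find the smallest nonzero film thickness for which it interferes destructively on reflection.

116 nm

Top surface (1.0 → 1.39): reflection off a higher-index medium gives a half-wave phase shift.
At the lower boundary (n = 1.39 to n = 2.55) the reflected ray undergoes a half-wave phase shift.
Zero or two π shifts → no net half-wave offset.
So the condition for destructive reflection is 2 n t cos θ_r = (m + ½) λ.
Snell's law: 1.0 sin 39.0° = 1.39 sin θ_r → sin θ_r = 0.453, cos θ_r = 0.892.
Minimum at m = 0: t = λ / (4 n cos θ_r) = 574 / (4 × 1.39 × 0.892) = 116 nm.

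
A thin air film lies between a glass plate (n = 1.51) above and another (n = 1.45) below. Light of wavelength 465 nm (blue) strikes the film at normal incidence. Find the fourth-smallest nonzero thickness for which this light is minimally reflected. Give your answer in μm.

At the upper boundary (n = 1.51 to n = 1.0) the reflected ray undergoes no phase shift.
At the lower boundary (n = 1.0 to n = 1.45) the reflected ray undergoes a half-wave phase shift.
The two reflections differ by half a wavelength.
For dark reflection here: 2 n t = m λ.
The fourth-smallest nonzero thickness corresponds to m = 4: t = m λ / (2 n) = 4.00 × 465 / (2 × 1.0) = 930 nm.

0.930 μm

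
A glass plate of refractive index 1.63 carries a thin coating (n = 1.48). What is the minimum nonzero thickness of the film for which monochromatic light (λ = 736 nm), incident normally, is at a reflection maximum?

Ray reflecting at the top interface goes from n = 1.0 toward n = 1.48: a half-wave phase shift.
Bottom surface (1.48 → 1.63): reflection off a higher-index medium gives a half-wave phase shift.
The two reflections carry the same phase change, so no net offset.
So the condition for constructive reflection is 2 n t = m λ.
Minimum nonzero at m = 1: t = λ / (2 n) = 736 / (2 × 1.48) = 249 nm.

249 nm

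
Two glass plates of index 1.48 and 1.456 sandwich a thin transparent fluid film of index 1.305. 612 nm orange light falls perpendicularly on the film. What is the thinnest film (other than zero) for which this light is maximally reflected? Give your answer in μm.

0.117 μm

Ray reflecting at the top interface goes from n = 1.48 toward n = 1.305: no phase shift.
Bottom surface (1.305 → 1.456): reflection off a higher-index medium gives a half-wave phase shift.
Net: one phase inversion between the two reflected rays.
So the condition for constructive reflection is 2 n t = (m + ½) λ.
Minimum at m = 0: t = λ / (4 n) = 612 / (4 × 1.305) = 117 nm.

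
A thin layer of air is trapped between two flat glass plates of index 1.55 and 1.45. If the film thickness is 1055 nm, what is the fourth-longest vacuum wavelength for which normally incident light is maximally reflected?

Top surface (1.55 → 1.0): reflection off a lower-index medium gives no phase shift.
Bottom surface (1.0 → 1.45): reflection off a higher-index medium gives a half-wave phase shift.
The two reflections differ by half a wavelength.
For maximum reflection here: 2 n t = (m + ½) λ.
λ = 2 n t / (m + ½). The fourth-longest wavelength is m = 3: λ = 2 × 1.0 × 1055 / 3.50 = 603 nm.

603 nm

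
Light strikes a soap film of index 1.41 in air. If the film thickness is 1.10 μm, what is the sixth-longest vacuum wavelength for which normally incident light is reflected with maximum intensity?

Ray reflecting at the top interface goes from n = 1.0 toward n = 1.41: a half-wave phase shift.
Ray reflecting at the bottom interface goes from n = 1.41 toward n = 1.0: no phase shift.
Exactly one π shift → a net half-wave offset.
For strong reflection here: 2 n t = (m + ½) λ.
λ = 2 n t / (m + ½). The sixth-longest wavelength is m = 5: λ = 2 × 1.41 × 1100 / 5.50 = 564 nm.

564 nm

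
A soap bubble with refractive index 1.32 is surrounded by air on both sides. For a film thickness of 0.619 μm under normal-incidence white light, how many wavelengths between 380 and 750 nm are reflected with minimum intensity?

At the upper boundary (n = 1.0 to n = 1.32) the reflected ray undergoes a half-wave phase shift.
Bottom surface (1.32 → 1.0): reflection off a lower-index medium gives no phase shift.
Exactly one π shift → a net half-wave offset.
With one net inversion, destructive interference in reflection requires 2 n t = m λ.
λ = 2 n t / m = 1634 / m nm.
m=2: 817 nm (IR); m=3: 545 nm (visible); m=4: 409 nm (visible); m=5: 327 nm (UV).

2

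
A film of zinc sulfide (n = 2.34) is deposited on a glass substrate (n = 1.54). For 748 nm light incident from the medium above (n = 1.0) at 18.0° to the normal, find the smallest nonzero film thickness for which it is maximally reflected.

Ray reflecting at the top interface goes from n = 1.0 toward n = 2.34: a half-wave phase shift.
Bottom surface (2.34 → 1.54): reflection off a lower-index medium gives no phase shift.
Net: one phase inversion between the two reflected rays.
With one net inversion, constructive interference in reflection requires 2 n t cos θ_r = (m + ½) λ.
Snell's law: 1.0 sin 18.0° = 2.34 sin θ_r → sin θ_r = 0.132, cos θ_r = 0.991.
Minimum at m = 0: t = λ / (4 n cos θ_r) = 748 / (4 × 2.34 × 0.991) = 80.6 nm.

80.6 nm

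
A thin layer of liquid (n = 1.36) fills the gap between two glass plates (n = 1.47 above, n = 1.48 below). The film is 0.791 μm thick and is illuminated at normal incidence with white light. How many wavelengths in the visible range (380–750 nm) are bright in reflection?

Top surface (1.47 → 1.36): reflection off a lower-index medium gives no phase shift.
Bottom surface (1.36 → 1.48): reflection off a higher-index medium gives a half-wave phase shift.
Net: one phase inversion between the two reflected rays.
So the condition for constructive reflection is 2 n t = (m + ½) λ.
λ = 2 n t / (m + ½) = 2152 / (m + ½) nm.
m=2: 861 nm (IR); m=3: 615 nm (visible); m=4: 478 nm (visible); m=5: 391 nm (visible); m=6: 331 nm (UV).

3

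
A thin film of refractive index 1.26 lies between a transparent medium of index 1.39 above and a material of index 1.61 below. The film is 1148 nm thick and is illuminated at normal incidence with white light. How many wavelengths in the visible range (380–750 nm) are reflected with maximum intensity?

4

At the upper boundary (n = 1.39 to n = 1.26) the reflected ray undergoes no phase shift.
Ray reflecting at the bottom interface goes from n = 1.26 toward n = 1.61: a half-wave phase shift.
The two reflections differ by half a wavelength.
For strong reflection here: 2 n t = (m + ½) λ.
λ = 2 n t / (m + ½) = 2893 / (m + ½) nm.
m=3: 827 nm (IR); m=4: 643 nm (visible); m=5: 526 nm (visible); m=6: 445 nm (visible); m=7: 386 nm (visible); m=8: 340 nm (UV).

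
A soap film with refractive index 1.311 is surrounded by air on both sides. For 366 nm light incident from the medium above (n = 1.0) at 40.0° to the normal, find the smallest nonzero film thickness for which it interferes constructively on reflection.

At the upper boundary (n = 1.0 to n = 1.311) the reflected ray undergoes a half-wave phase shift.
Bottom surface (1.311 → 1.0): reflection off a lower-index medium gives no phase shift.
Net: one phase inversion between the two reflected rays.
So the condition for constructive reflection is 2 n t cos θ_r = (m + ½) λ.
Snell's law: 1.0 sin 40.0° = 1.311 sin θ_r → sin θ_r = 0.490, cos θ_r = 0.872.
Minimum at m = 0: t = λ / (4 n cos θ_r) = 366 / (4 × 1.311 × 0.872) = 80.1 nm.

80.1 nm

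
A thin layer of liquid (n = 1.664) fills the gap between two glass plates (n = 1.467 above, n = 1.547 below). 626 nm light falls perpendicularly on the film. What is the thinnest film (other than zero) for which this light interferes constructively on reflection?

94.1 nm

Ray reflecting at the top interface goes from n = 1.467 toward n = 1.664: a half-wave phase shift.
Ray reflecting at the bottom interface goes from n = 1.664 toward n = 1.547: no phase shift.
The two reflections differ by half a wavelength.
For bright reflection here: 2 n t = (m + ½) λ.
Minimum at m = 0: t = λ / (4 n) = 626 / (4 × 1.664) = 94.1 nm.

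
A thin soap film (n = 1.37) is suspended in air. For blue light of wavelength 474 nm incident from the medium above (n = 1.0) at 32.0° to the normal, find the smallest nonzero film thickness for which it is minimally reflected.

188 nm

Top surface (1.0 → 1.37): reflection off a higher-index medium gives a half-wave phase shift.
At the lower boundary (n = 1.37 to n = 1.0) the reflected ray undergoes no phase shift.
Net: one phase inversion between the two reflected rays.
So the condition for destructive reflection is 2 n t cos θ_r = m λ.
Snell's law: 1.0 sin 32.0° = 1.37 sin θ_r → sin θ_r = 0.387, cos θ_r = 0.922.
Minimum nonzero at m = 1: t = λ / (2 n cos θ_r) = 474 / (2 × 1.37 × 0.922) = 188 nm.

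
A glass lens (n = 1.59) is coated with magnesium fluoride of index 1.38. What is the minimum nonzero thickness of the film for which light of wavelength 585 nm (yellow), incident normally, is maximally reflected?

Top surface (1.0 → 1.38): reflection off a higher-index medium gives a half-wave phase shift.
At the lower boundary (n = 1.38 to n = 1.59) the reflected ray undergoes a half-wave phase shift.
Zero or two π shifts → no net half-wave offset.
So the condition for constructive reflection is 2 n t = m λ.
Minimum nonzero at m = 1: t = λ / (2 n) = 585 / (2 × 1.38) = 212 nm.

212 nm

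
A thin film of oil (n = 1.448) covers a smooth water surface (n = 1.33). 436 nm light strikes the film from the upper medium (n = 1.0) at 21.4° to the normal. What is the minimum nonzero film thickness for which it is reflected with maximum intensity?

77.8 nm

Ray reflecting at the top interface goes from n = 1.0 toward n = 1.448: a half-wave phase shift.
Bottom surface (1.448 → 1.33): reflection off a lower-index medium gives no phase shift.
The two reflections differ by half a wavelength.
So the condition for constructive reflection is 2 n t cos θ_r = (m + ½) λ.
Snell's law: 1.0 sin 21.4° = 1.448 sin θ_r → sin θ_r = 0.252, cos θ_r = 0.968.
Minimum at m = 0: t = λ / (4 n cos θ_r) = 436 / (4 × 1.448 × 0.968) = 77.8 nm.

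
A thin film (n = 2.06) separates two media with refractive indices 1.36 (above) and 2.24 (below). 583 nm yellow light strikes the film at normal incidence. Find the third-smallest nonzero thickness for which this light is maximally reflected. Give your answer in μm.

Top surface (1.36 → 2.06): reflection off a higher-index medium gives a half-wave phase shift.
At the lower boundary (n = 2.06 to n = 2.24) the reflected ray undergoes a half-wave phase shift.
Zero or two π shifts → no net half-wave offset.
With no net inversion, constructive interference in reflection requires 2 n t = m λ.
The third-smallest nonzero thickness corresponds to m = 3: t = m λ / (2 n) = 3.00 × 583 / (2 × 2.06) = 425 nm.

0.425 μm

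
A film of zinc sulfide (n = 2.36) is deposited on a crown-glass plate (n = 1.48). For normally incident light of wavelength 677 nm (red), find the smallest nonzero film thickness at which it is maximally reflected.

71.7 nm

Top surface (1.0 → 2.36): reflection off a higher-index medium gives a half-wave phase shift.
At the lower boundary (n = 2.36 to n = 1.48) the reflected ray undergoes no phase shift.
Net: one phase inversion between the two reflected rays.
For bright reflection here: 2 n t = (m + ½) λ.
Minimum at m = 0: t = λ / (4 n) = 677 / (4 × 2.36) = 71.7 nm.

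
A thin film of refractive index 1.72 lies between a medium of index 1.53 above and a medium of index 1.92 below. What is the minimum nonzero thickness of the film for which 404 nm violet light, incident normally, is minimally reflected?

58.7 nm

At the upper boundary (n = 1.53 to n = 1.72) the reflected ray undergoes a half-wave phase shift.
Bottom surface (1.72 → 1.92): reflection off a higher-index medium gives a half-wave phase shift.
Zero or two π shifts → no net half-wave offset.
With no net inversion, destructive interference in reflection requires 2 n t = (m + ½) λ.
Minimum at m = 0: t = λ / (4 n) = 404 / (4 × 1.72) = 58.7 nm.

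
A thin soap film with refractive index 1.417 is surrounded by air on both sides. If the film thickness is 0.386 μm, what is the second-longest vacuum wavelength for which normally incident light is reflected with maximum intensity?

729 nm

Ray reflecting at the top interface goes from n = 1.0 toward n = 1.417: a half-wave phase shift.
Bottom surface (1.417 → 1.0): reflection off a lower-index medium gives no phase shift.
Exactly one π shift → a net half-wave offset.
For strong reflection here: 2 n t = (m + ½) λ.
λ = 2 n t / (m + ½). The second-longest wavelength is m = 1: λ = 2 × 1.417 × 386 / 1.50 = 729 nm.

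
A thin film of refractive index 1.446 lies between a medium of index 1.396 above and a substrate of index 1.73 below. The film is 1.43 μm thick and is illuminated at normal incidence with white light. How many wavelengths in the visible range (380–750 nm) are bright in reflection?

Ray reflecting at the top interface goes from n = 1.396 toward n = 1.446: a half-wave phase shift.
Bottom surface (1.446 → 1.73): reflection off a higher-index medium gives a half-wave phase shift.
The two reflections carry the same phase change, so no net offset.
So the condition for constructive reflection is 2 n t = m λ.
λ = 2 n t / m = 4136 / m nm.
m=5: 827 nm (IR); m=6: 689 nm (visible); m=7: 591 nm (visible); m=8: 517 nm (visible); m=9: 460 nm (visible); m=10: 414 nm (visible); m=11: 376 nm (UV).

5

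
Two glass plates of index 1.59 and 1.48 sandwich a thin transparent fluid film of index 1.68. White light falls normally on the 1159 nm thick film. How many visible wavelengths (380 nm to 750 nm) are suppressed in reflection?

Top surface (1.59 → 1.68): reflection off a higher-index medium gives a half-wave phase shift.
Bottom surface (1.68 → 1.48): reflection off a lower-index medium gives no phase shift.
Exactly one π shift → a net half-wave offset.
For dark reflection here: 2 n t = m λ.
λ = 2 n t / m = 3894 / m nm.
m=5: 779 nm (IR); m=6: 649 nm (visible); m=7: 556 nm (visible); m=8: 487 nm (visible); m=9: 433 nm (visible); m=10: 389 nm (visible); m=11: 354 nm (UV).

5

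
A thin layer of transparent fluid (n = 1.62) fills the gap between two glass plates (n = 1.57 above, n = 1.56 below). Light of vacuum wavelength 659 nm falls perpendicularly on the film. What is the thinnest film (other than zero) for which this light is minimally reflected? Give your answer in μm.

Ray reflecting at the top interface goes from n = 1.57 toward n = 1.62: a half-wave phase shift.
Ray reflecting at the bottom interface goes from n = 1.62 toward n = 1.56: no phase shift.
Net: one phase inversion between the two reflected rays.
With one net inversion, destructive interference in reflection requires 2 n t = m λ.
Minimum nonzero at m = 1: t = λ / (2 n) = 659 / (2 × 1.62) = 203 nm.

0.203 μm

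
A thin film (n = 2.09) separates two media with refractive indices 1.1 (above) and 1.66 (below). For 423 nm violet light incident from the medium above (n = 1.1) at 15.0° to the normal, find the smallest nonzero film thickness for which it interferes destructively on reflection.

102 nm

At the upper boundary (n = 1.1 to n = 2.09) the reflected ray undergoes a half-wave phase shift.
Ray reflecting at the bottom interface goes from n = 2.09 toward n = 1.66: no phase shift.
The two reflections differ by half a wavelength.
So the condition for destructive reflection is 2 n t cos θ_r = m λ.
Snell's law: 1.1 sin 15.0° = 2.09 sin θ_r → sin θ_r = 0.136, cos θ_r = 0.991.
Minimum nonzero at m = 1: t = λ / (2 n cos θ_r) = 423 / (2 × 2.09 × 0.991) = 102 nm.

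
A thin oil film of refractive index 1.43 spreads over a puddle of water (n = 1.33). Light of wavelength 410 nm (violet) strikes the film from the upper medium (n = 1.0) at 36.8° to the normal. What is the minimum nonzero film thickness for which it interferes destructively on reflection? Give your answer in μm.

0.158 μm

Top surface (1.0 → 1.43): reflection off a higher-index medium gives a half-wave phase shift.
At the lower boundary (n = 1.43 to n = 1.33) the reflected ray undergoes no phase shift.
The two reflections differ by half a wavelength.
So the condition for destructive reflection is 2 n t cos θ_r = m λ.
Snell's law: 1.0 sin 36.8° = 1.43 sin θ_r → sin θ_r = 0.419, cos θ_r = 0.908.
Minimum nonzero at m = 1: t = λ / (2 n cos θ_r) = 410 / (2 × 1.43 × 0.908) = 158 nm.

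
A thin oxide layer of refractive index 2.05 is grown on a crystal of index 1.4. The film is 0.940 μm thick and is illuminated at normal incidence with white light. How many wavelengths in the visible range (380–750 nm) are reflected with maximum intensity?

5

Top surface (1.0 → 2.05): reflection off a higher-index medium gives a half-wave phase shift.
Ray reflecting at the bottom interface goes from n = 2.05 toward n = 1.4: no phase shift.
Exactly one π shift → a net half-wave offset.
So the condition for constructive reflection is 2 n t = (m + ½) λ.
λ = 2 n t / (m + ½) = 3854 / (m + ½) nm.
m=4: 856 nm (IR); m=5: 701 nm (visible); m=6: 593 nm (visible); m=7: 514 nm (visible); m=8: 453 nm (visible); m=9: 406 nm (visible); m=10: 367 nm (UV).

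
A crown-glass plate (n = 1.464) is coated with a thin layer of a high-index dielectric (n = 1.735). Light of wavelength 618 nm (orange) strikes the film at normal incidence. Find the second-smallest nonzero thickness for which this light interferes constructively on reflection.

267 nm

Top surface (1.0 → 1.735): reflection off a higher-index medium gives a half-wave phase shift.
Ray reflecting at the bottom interface goes from n = 1.735 toward n = 1.464: no phase shift.
The two reflections differ by half a wavelength.
So the condition for constructive reflection is 2 n t = (m + ½) λ.
The second-smallest nonzero thickness corresponds to m = 1: t = (m + ½) λ / (2 n) = 1.50 × 618 / (2 × 1.735) = 267 nm.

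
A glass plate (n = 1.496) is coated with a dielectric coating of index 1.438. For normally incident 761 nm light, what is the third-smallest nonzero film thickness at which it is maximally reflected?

Ray reflecting at the top interface goes from n = 1.0 toward n = 1.438: a half-wave phase shift.
Bottom surface (1.438 → 1.496): reflection off a higher-index medium gives a half-wave phase shift.
Net: no relative phase inversion (both shifts match).
For maximum reflection here: 2 n t = m λ.
The third-smallest nonzero thickness corresponds to m = 3: t = m λ / (2 n) = 3.00 × 761 / (2 × 1.438) = 794 nm.

794 nm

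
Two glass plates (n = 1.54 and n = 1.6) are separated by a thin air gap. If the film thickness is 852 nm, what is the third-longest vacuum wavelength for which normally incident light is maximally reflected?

Top surface (1.54 → 1.0): reflection off a lower-index medium gives no phase shift.
Bottom surface (1.0 → 1.6): reflection off a higher-index medium gives a half-wave phase shift.
Net: one phase inversion between the two reflected rays.
For strong reflection here: 2 n t = (m + ½) λ.
λ = 2 n t / (m + ½). The third-longest wavelength is m = 2: λ = 2 × 1.0 × 852 / 2.50 = 682 nm.

682 nm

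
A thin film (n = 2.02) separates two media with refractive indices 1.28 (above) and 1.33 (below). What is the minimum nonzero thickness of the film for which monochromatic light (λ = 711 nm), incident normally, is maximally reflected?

88.0 nm

Ray reflecting at the top interface goes from n = 1.28 toward n = 2.02: a half-wave phase shift.
Bottom surface (2.02 → 1.33): reflection off a lower-index medium gives no phase shift.
Net: one phase inversion between the two reflected rays.
With one net inversion, constructive interference in reflection requires 2 n t = (m + ½) λ.
Minimum at m = 0: t = λ / (4 n) = 711 / (4 × 2.02) = 88.0 nm.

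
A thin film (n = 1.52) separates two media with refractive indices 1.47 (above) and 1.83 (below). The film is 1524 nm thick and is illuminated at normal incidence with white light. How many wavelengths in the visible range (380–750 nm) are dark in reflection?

Ray reflecting at the top interface goes from n = 1.47 toward n = 1.52: a half-wave phase shift.
Bottom surface (1.52 → 1.83): reflection off a higher-index medium gives a half-wave phase shift.
The two reflections carry the same phase change, so no net offset.
With no net inversion, destructive interference in reflection requires 2 n t = (m + ½) λ.
λ = 2 n t / (m + ½) = 4633 / (m + ½) nm.
m=5: 842 nm (IR); m=6: 713 nm (visible); m=7: 618 nm (visible); m=8: 545 nm (visible); m=9: 488 nm (visible); m=10: 441 nm (visible); m=11: 403 nm (visible); m=12: 371 nm (UV).

6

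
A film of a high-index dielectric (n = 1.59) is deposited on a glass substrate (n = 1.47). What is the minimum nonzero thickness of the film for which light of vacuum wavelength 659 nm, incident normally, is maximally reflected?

At the upper boundary (n = 1.0 to n = 1.59) the reflected ray undergoes a half-wave phase shift.
At the lower boundary (n = 1.59 to n = 1.47) the reflected ray undergoes no phase shift.
Net: one phase inversion between the two reflected rays.
So the condition for constructive reflection is 2 n t = (m + ½) λ.
Minimum at m = 0: t = λ / (4 n) = 659 / (4 × 1.59) = 104 nm.

104 nm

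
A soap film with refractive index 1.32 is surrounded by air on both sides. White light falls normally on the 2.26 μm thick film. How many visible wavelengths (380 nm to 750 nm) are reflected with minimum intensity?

8

Top surface (1.0 → 1.32): reflection off a higher-index medium gives a half-wave phase shift.
Ray reflecting at the bottom interface goes from n = 1.32 toward n = 1.0: no phase shift.
Exactly one π shift → a net half-wave offset.
For dark reflection here: 2 n t = m λ.
λ = 2 n t / m = 5966 / m nm.
m=7: 852 nm (IR); m=8: 746 nm (visible); m=9: 663 nm (visible); m=10: 597 nm (visible); m=11: 542 nm (visible); m=12: 497 nm (visible); m=13: 459 nm (visible); m=14: 426 nm (visible); m=15: 398 nm (visible); m=16: 373 nm (UV).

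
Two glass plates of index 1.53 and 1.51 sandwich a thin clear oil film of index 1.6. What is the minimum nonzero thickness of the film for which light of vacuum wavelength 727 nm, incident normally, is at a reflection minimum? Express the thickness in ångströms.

2272 Å

Top surface (1.53 → 1.6): reflection off a higher-index medium gives a half-wave phase shift.
At the lower boundary (n = 1.6 to n = 1.51) the reflected ray undergoes no phase shift.
Net: one phase inversion between the two reflected rays.
So the condition for destructive reflection is 2 n t = m λ.
Minimum nonzero at m = 1: t = λ / (2 n) = 727 / (2 × 1.6) = 227 nm.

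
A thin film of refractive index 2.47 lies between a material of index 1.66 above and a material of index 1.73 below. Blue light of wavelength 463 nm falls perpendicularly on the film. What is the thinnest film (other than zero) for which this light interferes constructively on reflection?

Top surface (1.66 → 2.47): reflection off a higher-index medium gives a half-wave phase shift.
Bottom surface (2.47 → 1.73): reflection off a lower-index medium gives no phase shift.
The two reflections differ by half a wavelength.
So the condition for constructive reflection is 2 n t = (m + ½) λ.
Minimum at m = 0: t = λ / (4 n) = 463 / (4 × 2.47) = 46.9 nm.

46.9 nm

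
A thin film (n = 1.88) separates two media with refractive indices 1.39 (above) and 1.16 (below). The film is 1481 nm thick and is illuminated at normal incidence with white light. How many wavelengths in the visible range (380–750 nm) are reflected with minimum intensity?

7

Top surface (1.39 → 1.88): reflection off a higher-index medium gives a half-wave phase shift.
At the lower boundary (n = 1.88 to n = 1.16) the reflected ray undergoes no phase shift.
Exactly one π shift → a net half-wave offset.
For weak reflection here: 2 n t = m λ.
λ = 2 n t / m = 5569 / m nm.
m=7: 796 nm (IR); m=8: 696 nm (visible); m=9: 619 nm (visible); m=10: 557 nm (visible); m=11: 506 nm (visible); m=12: 464 nm (visible); m=13: 428 nm (visible); m=14: 398 nm (visible); m=15: 371 nm (UV).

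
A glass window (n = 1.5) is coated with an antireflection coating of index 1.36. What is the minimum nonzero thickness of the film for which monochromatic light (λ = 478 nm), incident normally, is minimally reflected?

87.9 nm

Top surface (1.0 → 1.36): reflection off a higher-index medium gives a half-wave phase shift.
Bottom surface (1.36 → 1.5): reflection off a higher-index medium gives a half-wave phase shift.
The two reflections carry the same phase change, so no net offset.
So the condition for destructive reflection is 2 n t = (m + ½) λ.
Minimum at m = 0: t = λ / (4 n) = 478 / (4 × 1.36) = 87.9 nm.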